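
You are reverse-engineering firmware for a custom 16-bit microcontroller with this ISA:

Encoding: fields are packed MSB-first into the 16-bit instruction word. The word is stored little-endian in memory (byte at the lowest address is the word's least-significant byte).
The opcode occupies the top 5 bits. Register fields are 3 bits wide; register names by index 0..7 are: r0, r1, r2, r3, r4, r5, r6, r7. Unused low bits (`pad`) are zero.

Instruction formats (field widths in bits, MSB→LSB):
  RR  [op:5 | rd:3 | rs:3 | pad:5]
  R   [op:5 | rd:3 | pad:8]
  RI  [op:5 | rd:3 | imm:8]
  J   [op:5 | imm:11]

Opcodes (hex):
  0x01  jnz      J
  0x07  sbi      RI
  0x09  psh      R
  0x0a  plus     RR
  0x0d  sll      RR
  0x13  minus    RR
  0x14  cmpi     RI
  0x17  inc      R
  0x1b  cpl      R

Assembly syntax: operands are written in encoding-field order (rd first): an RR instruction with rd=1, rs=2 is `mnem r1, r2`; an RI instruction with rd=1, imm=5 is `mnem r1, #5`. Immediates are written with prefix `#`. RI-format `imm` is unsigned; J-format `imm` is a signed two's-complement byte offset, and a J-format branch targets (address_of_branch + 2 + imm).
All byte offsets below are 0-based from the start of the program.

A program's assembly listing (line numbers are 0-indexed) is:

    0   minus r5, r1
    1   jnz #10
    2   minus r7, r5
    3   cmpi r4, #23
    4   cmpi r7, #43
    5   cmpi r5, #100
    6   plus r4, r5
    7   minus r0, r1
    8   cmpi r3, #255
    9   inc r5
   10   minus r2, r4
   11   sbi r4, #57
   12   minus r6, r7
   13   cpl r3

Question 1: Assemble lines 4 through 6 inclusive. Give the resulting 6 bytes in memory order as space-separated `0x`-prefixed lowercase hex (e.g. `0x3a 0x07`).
0x2b 0xa7 0x64 0xa5 0xa0 0x54

line 4 (cmpi): pack op=0x14:5|rd=7:3|imm=43:8 = 0xa72b; little→ 2b a7
line 5 (cmpi): pack op=0x14:5|rd=5:3|imm=100:8 = 0xa564; little→ 64 a5
line 6 (plus): pack op=0xa:5|rd=4:3|rs=5:3|pad=0:5 = 0x54a0; little→ a0 54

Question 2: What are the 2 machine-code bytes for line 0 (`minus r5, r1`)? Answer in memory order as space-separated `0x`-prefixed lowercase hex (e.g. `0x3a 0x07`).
0x20 0x9d

L0: minus op=0x13:5|rd=5:3|rs=1:3|pad=0:5 ⇒ 0x9d20 ⇒ little 20 9d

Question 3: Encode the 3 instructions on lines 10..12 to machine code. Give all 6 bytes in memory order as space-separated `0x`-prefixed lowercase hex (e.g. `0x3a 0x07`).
10. minus fields op=0x13:5|rd=2:3|rs=4:3|pad=0:5 → word 9a80h → 80 9a
11. sbi fields op=0x7:5|rd=4:3|imm=57:8 → word 3c39h → 39 3c
12. minus fields op=0x13:5|rd=6:3|rs=7:3|pad=0:5 → word 9ee0h → e0 9e

0x80 0x9a 0x39 0x3c 0xe0 0x9e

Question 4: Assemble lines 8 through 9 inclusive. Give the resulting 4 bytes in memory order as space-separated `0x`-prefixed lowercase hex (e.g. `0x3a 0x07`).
8. cmpi fields op=0x14:5|rd=3:3|imm=255:8 → word a3ffh → ff a3
9. inc fields op=0x17:5|rd=5:3|pad=0:8 → word bd00h → 00 bd

0xff 0xa3 0x00 0xbd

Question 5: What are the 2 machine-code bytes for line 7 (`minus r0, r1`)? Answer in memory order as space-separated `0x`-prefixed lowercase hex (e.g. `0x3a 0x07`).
line 7 (minus): pack op=0x13:5|rd=0:3|rs=1:3|pad=0:5 = 0x9820; little→ 20 98

0x20 0x98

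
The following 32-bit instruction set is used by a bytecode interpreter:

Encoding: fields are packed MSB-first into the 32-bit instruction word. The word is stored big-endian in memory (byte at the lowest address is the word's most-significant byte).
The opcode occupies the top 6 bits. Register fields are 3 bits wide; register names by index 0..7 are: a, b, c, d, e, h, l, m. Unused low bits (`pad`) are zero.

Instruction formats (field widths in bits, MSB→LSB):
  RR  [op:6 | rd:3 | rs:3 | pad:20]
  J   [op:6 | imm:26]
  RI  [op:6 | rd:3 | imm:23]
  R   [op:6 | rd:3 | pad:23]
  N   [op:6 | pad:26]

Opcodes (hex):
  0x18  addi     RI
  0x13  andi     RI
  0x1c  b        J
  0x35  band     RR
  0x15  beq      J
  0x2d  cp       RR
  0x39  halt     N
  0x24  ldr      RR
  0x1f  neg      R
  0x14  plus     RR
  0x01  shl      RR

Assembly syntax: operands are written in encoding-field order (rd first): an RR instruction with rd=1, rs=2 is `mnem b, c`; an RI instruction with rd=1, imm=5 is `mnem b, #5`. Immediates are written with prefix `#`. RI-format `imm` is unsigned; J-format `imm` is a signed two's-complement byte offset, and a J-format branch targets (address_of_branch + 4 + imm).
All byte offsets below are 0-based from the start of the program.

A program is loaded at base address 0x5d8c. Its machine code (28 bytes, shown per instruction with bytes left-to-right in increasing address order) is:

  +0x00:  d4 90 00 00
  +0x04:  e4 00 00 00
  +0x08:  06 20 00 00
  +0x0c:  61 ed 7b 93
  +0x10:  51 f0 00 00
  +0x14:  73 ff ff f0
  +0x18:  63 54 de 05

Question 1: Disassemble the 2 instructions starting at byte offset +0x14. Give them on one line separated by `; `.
+0x14: 73 ff ff f0 ⇒ word 0x73fffff0 (big)
  op=0x73fffff0>>26=0x1c ⇒ b (J)
  imm: (w>>0)&0x3ffffff=0x3fffff0 (s26→-16) → #-16
+0x18: 63 54 de 05 ⇒ word 0x6354de05 (big)
  op=0x6354de05>>26=0x18 ⇒ addi (RI)
  rd: (w>>23)&0x7=0x6 → l
  imm: (w>>0)&0x7fffff=0x54de05 → #5561861

b #-16; addi l, #5561861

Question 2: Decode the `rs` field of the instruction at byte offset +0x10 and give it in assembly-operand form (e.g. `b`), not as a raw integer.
m

off 0x10: read 51 f0 00 00 as big → 0x51f00000
  op=0x51f00000>>26=0x14 ⇒ plus (RR)
  rd@[25:23]=0x3 ⇒ d
  rs@[22:20]=0x7 ⇒ m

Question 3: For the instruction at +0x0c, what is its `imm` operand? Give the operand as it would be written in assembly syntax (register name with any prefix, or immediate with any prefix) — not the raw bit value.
[0c] 61 ed 7b 93 → 0x61ed7b93
  top 6b → 0x18 → addi [RI]
  rd: (w>>23)&0x7=0x3 → d
  imm: (w>>0)&0x7fffff=0x6d7b93 → #7175059

#7175059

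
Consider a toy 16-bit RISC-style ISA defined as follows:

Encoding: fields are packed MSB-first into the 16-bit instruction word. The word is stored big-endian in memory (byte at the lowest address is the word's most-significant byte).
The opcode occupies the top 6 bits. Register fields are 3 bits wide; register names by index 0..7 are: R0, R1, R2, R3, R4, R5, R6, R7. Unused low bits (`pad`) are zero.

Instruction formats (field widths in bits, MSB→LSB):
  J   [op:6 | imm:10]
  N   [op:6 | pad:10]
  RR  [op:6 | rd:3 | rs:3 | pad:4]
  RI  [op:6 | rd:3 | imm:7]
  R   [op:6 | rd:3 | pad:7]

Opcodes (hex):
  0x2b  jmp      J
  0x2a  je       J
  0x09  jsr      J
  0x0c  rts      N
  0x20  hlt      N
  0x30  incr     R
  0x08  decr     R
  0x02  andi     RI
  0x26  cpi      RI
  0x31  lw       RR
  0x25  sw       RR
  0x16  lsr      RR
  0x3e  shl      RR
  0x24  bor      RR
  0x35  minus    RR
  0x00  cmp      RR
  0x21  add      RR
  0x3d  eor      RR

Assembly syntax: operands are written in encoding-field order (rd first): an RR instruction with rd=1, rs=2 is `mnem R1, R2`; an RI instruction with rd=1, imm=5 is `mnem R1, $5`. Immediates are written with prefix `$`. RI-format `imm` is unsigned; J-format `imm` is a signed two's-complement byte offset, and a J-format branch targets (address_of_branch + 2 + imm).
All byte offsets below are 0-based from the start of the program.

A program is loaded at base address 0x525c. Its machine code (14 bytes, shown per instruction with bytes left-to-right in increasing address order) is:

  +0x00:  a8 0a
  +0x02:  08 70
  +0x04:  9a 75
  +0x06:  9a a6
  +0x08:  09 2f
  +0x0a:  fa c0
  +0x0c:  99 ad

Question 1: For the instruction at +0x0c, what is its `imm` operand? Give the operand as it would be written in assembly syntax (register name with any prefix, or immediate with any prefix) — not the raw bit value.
$45

[0c] 99 ad → 0x99ad
  top 6b → 0x26 → cpi [RI]
  rd: (w>>7)&0x7=0x3 → R3
  imm: (w>>0)&0x7f=0x2d → $45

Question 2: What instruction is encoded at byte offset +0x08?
andi R2, $47

+0x08: 09 2f ⇒ word 0x092f (big)
  op=0x092f>>10=0x2 ⇒ andi (RI)
  rd@[9:7]=0x2 ⇒ R2
  imm@[6:0]=0x2f ⇒ $47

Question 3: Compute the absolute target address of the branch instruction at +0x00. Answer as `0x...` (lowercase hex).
@+00  big-endian(a8 0a) = 0xa80a
  opcode bits[15:10]=0x2a: je/J
  imm: (w>>0)&0x3ff=0xa → $10
  target = base 0x525c + off 0x00 + 2 + imm 10 = 0x5268

0x5268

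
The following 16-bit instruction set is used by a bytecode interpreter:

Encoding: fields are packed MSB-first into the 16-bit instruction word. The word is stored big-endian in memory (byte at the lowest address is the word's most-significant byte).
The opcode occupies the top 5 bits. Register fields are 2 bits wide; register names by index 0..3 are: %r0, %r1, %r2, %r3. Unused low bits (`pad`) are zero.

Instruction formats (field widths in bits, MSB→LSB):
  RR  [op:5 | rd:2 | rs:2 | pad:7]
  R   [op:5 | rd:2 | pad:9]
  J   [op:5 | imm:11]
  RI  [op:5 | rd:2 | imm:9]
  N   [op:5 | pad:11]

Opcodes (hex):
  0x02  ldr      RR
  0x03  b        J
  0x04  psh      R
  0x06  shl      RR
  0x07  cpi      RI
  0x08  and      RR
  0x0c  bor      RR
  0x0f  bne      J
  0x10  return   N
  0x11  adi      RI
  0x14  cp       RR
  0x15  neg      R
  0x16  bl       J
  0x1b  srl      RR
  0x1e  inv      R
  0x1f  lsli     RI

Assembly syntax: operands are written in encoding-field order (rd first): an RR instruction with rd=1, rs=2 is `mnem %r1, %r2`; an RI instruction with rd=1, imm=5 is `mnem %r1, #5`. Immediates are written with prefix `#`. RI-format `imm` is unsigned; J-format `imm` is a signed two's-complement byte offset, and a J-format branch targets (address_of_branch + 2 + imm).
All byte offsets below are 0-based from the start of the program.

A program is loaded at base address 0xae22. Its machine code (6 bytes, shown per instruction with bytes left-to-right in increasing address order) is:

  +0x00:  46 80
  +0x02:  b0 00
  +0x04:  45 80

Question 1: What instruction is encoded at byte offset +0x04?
[04] 45 80 → 0x4580
  op=0x4580>>11=0x8 ⇒ and (RR)
  rd: (w>>9)&0x3=0x2 → %r2
  rs: (w>>7)&0x3=0x3 → %r3

and %r2, %r3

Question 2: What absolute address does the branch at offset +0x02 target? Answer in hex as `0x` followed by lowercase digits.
@+02  big-endian(b0 00) = 0xb000
  op=0xb000>>11=0x16 ⇒ bl (J)
  imm@[10:0]=0x0 ⇒ #0
  target = base 0xae22 + off 0x02 + 2 + imm 0 = 0xae26

0xae26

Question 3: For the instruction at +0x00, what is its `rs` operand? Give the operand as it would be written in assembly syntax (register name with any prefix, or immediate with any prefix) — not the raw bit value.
%r1

+0x00: 46 80 ⇒ word 0x4680 (big)
  top 5b → 0x8 → and [RR]
  rd: (w>>9)&0x3=0x3 → %r3
  rs: (w>>7)&0x3=0x1 → %r1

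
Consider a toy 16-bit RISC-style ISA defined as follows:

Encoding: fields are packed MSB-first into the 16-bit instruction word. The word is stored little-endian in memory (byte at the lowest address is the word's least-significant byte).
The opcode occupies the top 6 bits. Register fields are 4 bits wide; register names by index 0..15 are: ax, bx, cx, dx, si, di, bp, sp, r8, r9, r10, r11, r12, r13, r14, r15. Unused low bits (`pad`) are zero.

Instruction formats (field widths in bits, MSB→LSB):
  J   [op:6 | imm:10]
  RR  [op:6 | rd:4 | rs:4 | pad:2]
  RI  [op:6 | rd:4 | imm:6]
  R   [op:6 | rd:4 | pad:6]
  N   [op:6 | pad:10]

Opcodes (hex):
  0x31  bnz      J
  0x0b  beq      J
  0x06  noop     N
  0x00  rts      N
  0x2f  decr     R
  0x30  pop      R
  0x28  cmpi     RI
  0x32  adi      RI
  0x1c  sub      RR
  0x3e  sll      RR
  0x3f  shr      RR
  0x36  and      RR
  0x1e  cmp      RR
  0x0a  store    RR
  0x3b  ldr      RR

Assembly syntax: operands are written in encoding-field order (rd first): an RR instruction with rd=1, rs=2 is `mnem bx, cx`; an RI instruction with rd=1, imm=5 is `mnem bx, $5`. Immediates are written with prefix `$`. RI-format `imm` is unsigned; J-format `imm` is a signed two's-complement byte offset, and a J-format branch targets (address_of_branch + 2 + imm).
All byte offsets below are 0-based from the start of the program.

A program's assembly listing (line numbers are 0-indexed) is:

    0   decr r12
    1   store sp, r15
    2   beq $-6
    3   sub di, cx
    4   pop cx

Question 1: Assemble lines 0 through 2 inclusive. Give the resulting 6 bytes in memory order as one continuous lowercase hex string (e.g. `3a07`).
line 0 (decr): pack op=0x2f:6|rd=12:4|pad=0:6 = 0xbf00; little→ 00 bf
line 1 (store): pack op=0xa:6|rd=7:4|rs=15:4|pad=0:2 = 0x29fc; little→ fc 29
line 2 (beq): pack op=0xb:6|imm=-6:10 = 0x2ffa; little→ fa 2f

00bffc29fa2f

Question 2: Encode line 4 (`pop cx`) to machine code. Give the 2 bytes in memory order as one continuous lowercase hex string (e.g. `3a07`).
L4: pop op=0x30:6|rd=2:4|pad=0:6 ⇒ 0xc080 ⇒ little 80 c0

80c0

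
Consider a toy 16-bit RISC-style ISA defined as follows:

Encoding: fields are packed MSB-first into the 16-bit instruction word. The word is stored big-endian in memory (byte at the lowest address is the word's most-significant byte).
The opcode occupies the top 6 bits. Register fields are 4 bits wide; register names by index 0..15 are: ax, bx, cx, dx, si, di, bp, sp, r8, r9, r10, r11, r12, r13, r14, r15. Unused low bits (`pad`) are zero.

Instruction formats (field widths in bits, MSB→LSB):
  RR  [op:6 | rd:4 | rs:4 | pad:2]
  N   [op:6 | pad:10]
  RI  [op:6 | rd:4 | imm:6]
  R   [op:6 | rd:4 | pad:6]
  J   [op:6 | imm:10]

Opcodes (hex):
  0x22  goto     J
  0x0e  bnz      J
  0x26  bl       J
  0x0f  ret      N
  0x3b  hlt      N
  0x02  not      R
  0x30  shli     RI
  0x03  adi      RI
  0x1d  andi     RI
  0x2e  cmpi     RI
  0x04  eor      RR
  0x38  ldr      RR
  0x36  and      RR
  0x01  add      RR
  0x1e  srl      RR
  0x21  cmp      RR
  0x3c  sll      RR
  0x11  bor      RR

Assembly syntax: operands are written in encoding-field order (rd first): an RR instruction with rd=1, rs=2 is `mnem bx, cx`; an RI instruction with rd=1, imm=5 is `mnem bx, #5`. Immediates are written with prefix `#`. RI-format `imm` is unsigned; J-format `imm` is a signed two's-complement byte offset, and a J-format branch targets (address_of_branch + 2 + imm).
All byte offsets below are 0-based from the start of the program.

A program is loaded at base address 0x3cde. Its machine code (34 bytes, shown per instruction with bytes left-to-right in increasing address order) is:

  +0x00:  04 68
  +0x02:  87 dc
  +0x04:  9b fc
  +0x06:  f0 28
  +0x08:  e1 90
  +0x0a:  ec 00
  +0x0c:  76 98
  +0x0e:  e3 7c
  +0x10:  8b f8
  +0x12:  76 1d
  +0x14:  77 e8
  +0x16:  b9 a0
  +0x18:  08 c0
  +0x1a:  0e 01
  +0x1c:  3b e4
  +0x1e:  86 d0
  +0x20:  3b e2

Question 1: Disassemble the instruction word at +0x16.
[16] b9 a0 → 0xb9a0
  top 6b → 0x2e → cmpi [RI]
  [9:6] rd=6 = bp
  [5:0] imm=32 = #32

cmpi bp, #32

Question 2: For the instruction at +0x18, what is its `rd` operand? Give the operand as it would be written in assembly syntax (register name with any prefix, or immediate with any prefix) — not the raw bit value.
[18] 08 c0 → 0x08c0
  top 6b → 0x2 → not [R]
  rd: (w>>6)&0xf=0x3 → dx

dx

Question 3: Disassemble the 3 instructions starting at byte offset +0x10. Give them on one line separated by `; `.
[10] 8b f8 → 0x8bf8
  top 6b → 0x22 → goto [J]
  imm: (w>>0)&0x3ff=0x3f8 (s10→-8) → #-8
[12] 76 1d → 0x761d
  top 6b → 0x1d → andi [RI]
  rd: (w>>6)&0xf=0x8 → r8
  imm: (w>>0)&0x3f=0x1d → #29
[14] 77 e8 → 0x77e8
  top 6b → 0x1d → andi [RI]
  rd: (w>>6)&0xf=0xf → r15
  imm: (w>>0)&0x3f=0x28 → #40

goto #-8; andi r8, #29; andi r15, #40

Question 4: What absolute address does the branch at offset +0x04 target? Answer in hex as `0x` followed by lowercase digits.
0x3ce0

off 0x04: read 9b fc as big → 0x9bfc
  top 6b → 0x26 → bl [J]
  [9:0] imm=1020 (s10→-4) = #-4
  target = base 0x3cde + off 0x04 + 2 + imm -4 = 0x3ce0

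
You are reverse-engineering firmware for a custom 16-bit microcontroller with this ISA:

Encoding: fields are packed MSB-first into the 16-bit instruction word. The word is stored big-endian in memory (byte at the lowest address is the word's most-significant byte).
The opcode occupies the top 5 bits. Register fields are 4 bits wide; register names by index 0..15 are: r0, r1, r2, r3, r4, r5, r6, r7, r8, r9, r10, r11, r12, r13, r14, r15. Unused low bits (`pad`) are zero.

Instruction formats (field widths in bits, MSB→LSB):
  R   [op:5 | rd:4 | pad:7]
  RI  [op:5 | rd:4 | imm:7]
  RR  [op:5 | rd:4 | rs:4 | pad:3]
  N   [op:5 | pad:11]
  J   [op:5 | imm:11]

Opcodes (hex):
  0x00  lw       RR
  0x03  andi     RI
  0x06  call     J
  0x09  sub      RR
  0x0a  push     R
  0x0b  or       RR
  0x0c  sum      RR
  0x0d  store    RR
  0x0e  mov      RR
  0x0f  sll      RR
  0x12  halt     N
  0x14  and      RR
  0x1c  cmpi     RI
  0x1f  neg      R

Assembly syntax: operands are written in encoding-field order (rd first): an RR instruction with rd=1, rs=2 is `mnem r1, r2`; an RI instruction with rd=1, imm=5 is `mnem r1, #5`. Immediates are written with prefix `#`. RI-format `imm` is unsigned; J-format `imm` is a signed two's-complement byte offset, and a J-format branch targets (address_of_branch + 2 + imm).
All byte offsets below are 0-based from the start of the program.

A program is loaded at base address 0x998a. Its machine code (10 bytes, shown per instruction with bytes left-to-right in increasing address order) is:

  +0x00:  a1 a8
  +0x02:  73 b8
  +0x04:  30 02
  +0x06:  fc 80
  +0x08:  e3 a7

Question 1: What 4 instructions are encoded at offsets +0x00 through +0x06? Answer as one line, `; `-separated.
and r3, r5; mov r7, r7; call #2; neg r9

+0x00: a1 a8 ⇒ word 0xa1a8 (big)
  top 5b → 0x14 → and [RR]
  [10:7] rd=3 = r3
  [6:3] rs=5 = r5
+0x02: 73 b8 ⇒ word 0x73b8 (big)
  top 5b → 0xe → mov [RR]
  [10:7] rd=7 = r7
  [6:3] rs=7 = r7
+0x04: 30 02 ⇒ word 0x3002 (big)
  top 5b → 0x6 → call [J]
  [10:0] imm=2 = #2
+0x06: fc 80 ⇒ word 0xfc80 (big)
  top 5b → 0x1f → neg [R]
  [10:7] rd=9 = r9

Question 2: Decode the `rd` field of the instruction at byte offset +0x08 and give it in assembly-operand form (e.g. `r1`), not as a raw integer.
@+08  big-endian(e3 a7) = 0xe3a7
  op=0xe3a7>>11=0x1c ⇒ cmpi (RI)
  rd@[10:7]=0x7 ⇒ r7
  imm@[6:0]=0x27 ⇒ #39

r7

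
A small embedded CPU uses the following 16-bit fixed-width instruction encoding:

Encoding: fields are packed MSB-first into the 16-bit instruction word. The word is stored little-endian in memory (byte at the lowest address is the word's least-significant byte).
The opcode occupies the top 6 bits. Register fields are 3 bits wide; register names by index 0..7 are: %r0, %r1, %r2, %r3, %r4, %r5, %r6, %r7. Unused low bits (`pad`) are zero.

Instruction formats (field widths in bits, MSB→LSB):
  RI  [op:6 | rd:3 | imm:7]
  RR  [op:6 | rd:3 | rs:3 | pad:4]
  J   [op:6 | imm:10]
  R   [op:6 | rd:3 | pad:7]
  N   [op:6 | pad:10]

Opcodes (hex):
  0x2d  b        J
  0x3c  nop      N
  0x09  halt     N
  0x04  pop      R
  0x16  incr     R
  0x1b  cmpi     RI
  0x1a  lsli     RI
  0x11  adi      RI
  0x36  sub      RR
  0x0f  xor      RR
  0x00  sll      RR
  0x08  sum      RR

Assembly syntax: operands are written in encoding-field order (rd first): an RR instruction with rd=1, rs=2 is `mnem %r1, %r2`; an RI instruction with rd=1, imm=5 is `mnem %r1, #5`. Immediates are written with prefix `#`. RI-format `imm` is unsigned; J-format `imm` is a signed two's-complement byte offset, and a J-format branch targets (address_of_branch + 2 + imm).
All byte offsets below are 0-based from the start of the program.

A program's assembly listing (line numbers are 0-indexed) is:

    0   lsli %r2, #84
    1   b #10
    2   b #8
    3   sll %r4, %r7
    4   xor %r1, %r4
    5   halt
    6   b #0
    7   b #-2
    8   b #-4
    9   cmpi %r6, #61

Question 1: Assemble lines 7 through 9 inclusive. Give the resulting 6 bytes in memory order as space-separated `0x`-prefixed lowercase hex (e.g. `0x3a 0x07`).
0xfe 0xb7 0xfc 0xb7 0x3d 0x6f

line 7 (b): pack op=0x2d:6|imm=-2:10 = 0xb7fe; little→ fe b7
line 8 (b): pack op=0x2d:6|imm=-4:10 = 0xb7fc; little→ fc b7
line 9 (cmpi): pack op=0x1b:6|rd=6:3|imm=61:7 = 0x6f3d; little→ 3d 6f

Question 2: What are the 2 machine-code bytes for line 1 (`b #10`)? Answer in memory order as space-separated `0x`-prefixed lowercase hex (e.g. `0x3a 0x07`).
0x0a 0xb4

1. b fields op=0x2d:6|imm=10:10 → word b40ah → 0a b4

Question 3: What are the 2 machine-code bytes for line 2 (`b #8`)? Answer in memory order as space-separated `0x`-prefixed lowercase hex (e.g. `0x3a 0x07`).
0x08 0xb4

line 2 (b): pack op=0x2d:6|imm=8:10 = 0xb408; little→ 08 b4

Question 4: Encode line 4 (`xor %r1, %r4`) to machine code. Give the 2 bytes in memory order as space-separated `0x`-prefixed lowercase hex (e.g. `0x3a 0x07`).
0xc0 0x3c

L4: xor op=0xf:6|rd=1:3|rs=4:3|pad=0:4 ⇒ 0x3cc0 ⇒ little c0 3c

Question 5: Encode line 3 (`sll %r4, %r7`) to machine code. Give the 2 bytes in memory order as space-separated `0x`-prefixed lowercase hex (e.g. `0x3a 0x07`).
L3: sll op=0x0:6|rd=4:3|rs=7:3|pad=0:4 ⇒ 0x0270 ⇒ little 70 02

0x70 0x02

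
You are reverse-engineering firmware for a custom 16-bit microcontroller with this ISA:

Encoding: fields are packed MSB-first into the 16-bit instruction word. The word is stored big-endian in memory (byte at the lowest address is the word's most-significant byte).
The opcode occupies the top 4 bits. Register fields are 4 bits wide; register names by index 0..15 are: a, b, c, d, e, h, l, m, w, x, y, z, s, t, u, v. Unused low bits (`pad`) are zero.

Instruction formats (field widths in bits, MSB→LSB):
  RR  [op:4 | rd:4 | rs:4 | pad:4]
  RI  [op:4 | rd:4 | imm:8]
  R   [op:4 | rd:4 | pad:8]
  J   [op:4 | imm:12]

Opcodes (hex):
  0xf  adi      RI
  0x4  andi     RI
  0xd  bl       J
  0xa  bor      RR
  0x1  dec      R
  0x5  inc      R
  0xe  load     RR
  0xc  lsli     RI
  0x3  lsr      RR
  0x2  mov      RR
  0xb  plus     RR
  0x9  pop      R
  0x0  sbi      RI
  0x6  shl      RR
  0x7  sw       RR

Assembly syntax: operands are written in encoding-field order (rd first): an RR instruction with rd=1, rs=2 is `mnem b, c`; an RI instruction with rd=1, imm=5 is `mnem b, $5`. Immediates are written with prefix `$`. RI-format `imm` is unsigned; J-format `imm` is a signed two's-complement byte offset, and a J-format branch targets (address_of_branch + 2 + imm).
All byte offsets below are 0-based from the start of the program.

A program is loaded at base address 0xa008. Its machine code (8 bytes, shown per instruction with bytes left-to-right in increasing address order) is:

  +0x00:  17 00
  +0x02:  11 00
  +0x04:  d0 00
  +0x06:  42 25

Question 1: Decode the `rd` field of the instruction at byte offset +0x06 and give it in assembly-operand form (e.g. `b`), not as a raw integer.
c

@+06  big-endian(42 25) = 0x4225
  op=0x4225>>12=0x4 ⇒ andi (RI)
  rd@[11:8]=0x2 ⇒ c
  imm@[7:0]=0x25 ⇒ $37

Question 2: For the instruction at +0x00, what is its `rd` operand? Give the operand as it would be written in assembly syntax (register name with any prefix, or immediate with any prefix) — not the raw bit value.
@+00  big-endian(17 00) = 0x1700
  opcode bits[15:12]=0x1: dec/R
  rd: (w>>8)&0xf=0x7 → m

m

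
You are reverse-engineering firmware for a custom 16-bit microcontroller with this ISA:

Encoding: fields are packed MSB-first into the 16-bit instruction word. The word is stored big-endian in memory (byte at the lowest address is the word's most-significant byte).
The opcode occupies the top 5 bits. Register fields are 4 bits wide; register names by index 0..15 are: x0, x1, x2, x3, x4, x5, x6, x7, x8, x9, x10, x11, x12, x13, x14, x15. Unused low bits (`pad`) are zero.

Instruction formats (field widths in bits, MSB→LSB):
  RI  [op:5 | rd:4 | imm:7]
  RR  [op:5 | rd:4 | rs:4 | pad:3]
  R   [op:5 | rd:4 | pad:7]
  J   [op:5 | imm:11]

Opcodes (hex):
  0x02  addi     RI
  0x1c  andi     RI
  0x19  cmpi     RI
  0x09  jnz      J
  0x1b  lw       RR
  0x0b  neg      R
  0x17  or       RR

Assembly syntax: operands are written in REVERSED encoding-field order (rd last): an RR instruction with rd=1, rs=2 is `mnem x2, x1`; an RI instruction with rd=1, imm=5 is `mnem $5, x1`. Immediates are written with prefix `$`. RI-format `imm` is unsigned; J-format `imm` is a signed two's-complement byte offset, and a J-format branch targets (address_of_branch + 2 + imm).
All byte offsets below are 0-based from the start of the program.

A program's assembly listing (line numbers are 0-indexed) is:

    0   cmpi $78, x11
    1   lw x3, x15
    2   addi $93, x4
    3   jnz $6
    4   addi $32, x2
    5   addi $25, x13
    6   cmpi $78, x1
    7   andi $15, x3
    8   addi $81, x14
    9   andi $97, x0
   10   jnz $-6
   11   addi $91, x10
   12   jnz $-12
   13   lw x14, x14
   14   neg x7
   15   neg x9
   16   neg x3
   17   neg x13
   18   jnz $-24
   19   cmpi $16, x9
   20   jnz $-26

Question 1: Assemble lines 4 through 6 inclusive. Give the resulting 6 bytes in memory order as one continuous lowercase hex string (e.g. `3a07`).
11201699c8ce

4. addi fields op=0x2:5|rd=2:4|imm=32:7 → word 1120h → 11 20
5. addi fields op=0x2:5|rd=13:4|imm=25:7 → word 1699h → 16 99
6. cmpi fields op=0x19:5|rd=1:4|imm=78:7 → word c8ceh → c8 ce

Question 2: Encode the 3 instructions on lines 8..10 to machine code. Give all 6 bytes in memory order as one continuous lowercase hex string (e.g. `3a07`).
line 8 (addi): pack op=0x2:5|rd=14:4|imm=81:7 = 0x1751; big→ 17 51
line 9 (andi): pack op=0x1c:5|rd=0:4|imm=97:7 = 0xe061; big→ e0 61
line 10 (jnz): pack op=0x9:5|imm=-6:11 = 0x4ffa; big→ 4f fa

1751e0614ffa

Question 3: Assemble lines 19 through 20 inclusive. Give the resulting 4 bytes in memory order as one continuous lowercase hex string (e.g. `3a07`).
cc904fe6

L19: cmpi op=0x19:5|rd=9:4|imm=16:7 ⇒ 0xcc90 ⇒ big cc 90
L20: jnz op=0x9:5|imm=-26:11 ⇒ 0x4fe6 ⇒ big 4f e6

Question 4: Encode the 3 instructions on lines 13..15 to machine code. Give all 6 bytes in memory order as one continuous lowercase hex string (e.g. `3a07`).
13. lw fields op=0x1b:5|rd=14:4|rs=14:4|pad=0:3 → word df70h → df 70
14. neg fields op=0xb:5|rd=7:4|pad=0:7 → word 5b80h → 5b 80
15. neg fields op=0xb:5|rd=9:4|pad=0:7 → word 5c80h → 5c 80

df705b805c80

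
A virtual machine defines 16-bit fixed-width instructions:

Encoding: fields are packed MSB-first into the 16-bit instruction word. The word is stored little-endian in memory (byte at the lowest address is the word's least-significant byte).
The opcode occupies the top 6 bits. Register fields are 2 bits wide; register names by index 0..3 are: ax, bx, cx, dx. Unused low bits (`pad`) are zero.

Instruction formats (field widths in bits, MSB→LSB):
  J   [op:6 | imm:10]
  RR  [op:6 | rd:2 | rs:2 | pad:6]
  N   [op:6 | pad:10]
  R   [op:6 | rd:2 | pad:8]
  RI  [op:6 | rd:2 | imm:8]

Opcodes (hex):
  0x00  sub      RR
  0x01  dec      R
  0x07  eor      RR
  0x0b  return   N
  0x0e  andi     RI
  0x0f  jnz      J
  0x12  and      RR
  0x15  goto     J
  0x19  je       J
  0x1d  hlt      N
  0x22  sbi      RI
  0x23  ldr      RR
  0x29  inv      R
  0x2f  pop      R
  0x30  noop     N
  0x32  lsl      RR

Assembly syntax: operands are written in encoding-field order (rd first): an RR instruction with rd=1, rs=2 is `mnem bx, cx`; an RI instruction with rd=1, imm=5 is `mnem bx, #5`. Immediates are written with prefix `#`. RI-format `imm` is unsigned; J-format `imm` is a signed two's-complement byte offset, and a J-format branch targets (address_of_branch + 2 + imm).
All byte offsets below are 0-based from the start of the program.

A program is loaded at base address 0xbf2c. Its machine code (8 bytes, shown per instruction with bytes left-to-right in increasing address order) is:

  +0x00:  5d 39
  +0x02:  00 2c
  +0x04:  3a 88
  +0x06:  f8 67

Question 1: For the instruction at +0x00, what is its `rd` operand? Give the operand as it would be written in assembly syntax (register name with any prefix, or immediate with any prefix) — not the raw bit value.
bx

[00] 5d 39 → 0x395d
  op=0x395d>>10=0xe ⇒ andi (RI)
  rd@[9:8]=0x1 ⇒ bx
  imm@[7:0]=0x5d ⇒ #93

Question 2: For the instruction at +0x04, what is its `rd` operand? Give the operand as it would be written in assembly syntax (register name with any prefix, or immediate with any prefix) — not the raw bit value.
@+04  little-endian(3a 88) = 0x883a
  op=0x883a>>10=0x22 ⇒ sbi (RI)
  rd: (w>>8)&0x3=0x0 → ax
  imm: (w>>0)&0xff=0x3a → #58

ax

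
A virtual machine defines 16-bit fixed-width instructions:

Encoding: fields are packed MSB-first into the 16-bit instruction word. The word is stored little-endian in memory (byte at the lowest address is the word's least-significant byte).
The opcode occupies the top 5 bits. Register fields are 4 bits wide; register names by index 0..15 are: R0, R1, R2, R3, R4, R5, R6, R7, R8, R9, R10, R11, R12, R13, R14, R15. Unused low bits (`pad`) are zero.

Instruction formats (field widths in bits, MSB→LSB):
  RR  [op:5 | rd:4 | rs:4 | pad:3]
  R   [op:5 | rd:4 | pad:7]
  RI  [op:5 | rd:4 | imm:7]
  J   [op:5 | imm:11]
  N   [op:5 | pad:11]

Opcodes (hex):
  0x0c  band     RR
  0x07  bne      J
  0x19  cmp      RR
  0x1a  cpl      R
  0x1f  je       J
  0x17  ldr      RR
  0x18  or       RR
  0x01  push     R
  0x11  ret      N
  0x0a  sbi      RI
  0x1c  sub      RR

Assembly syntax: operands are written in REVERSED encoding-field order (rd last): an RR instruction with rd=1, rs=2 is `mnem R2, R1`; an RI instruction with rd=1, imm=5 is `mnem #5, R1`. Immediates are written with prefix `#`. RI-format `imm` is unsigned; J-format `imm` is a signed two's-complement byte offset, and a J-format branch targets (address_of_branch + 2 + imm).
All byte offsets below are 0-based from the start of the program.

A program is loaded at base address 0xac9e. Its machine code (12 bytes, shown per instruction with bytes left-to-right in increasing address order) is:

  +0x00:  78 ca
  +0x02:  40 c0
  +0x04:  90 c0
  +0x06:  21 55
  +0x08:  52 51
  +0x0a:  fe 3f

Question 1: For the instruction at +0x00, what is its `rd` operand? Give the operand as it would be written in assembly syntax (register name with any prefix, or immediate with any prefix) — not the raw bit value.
R4

+0x00: 78 ca ⇒ word 0xca78 (little)
  op=0xca78>>11=0x19 ⇒ cmp (RR)
  rd: (w>>7)&0xf=0x4 → R4
  rs: (w>>3)&0xf=0xf → R15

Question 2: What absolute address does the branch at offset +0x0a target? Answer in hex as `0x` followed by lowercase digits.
0xaca8

@+0a  little-endian(fe 3f) = 0x3ffe
  opcode bits[15:11]=0x7: bne/J
  imm@[10:0]=0x7fe (s11→-2) ⇒ #-2
  target = base 0xac9e + off 0x0a + 2 + imm -2 = 0xaca8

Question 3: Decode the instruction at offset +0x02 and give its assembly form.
or R8, R0

[02] 40 c0 → 0xc040
  opcode bits[15:11]=0x18: or/RR
  rd@[10:7]=0x0 ⇒ R0
  rs@[6:3]=0x8 ⇒ R8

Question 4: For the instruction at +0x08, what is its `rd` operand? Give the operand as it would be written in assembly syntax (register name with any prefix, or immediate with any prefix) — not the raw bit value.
R2

+0x08: 52 51 ⇒ word 0x5152 (little)
  top 5b → 0xa → sbi [RI]
  rd: (w>>7)&0xf=0x2 → R2
  imm: (w>>0)&0x7f=0x52 → #82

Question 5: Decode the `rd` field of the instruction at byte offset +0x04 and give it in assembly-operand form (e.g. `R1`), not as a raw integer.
+0x04: 90 c0 ⇒ word 0xc090 (little)
  top 5b → 0x18 → or [RR]
  [10:7] rd=1 = R1
  [6:3] rs=2 = R2

R1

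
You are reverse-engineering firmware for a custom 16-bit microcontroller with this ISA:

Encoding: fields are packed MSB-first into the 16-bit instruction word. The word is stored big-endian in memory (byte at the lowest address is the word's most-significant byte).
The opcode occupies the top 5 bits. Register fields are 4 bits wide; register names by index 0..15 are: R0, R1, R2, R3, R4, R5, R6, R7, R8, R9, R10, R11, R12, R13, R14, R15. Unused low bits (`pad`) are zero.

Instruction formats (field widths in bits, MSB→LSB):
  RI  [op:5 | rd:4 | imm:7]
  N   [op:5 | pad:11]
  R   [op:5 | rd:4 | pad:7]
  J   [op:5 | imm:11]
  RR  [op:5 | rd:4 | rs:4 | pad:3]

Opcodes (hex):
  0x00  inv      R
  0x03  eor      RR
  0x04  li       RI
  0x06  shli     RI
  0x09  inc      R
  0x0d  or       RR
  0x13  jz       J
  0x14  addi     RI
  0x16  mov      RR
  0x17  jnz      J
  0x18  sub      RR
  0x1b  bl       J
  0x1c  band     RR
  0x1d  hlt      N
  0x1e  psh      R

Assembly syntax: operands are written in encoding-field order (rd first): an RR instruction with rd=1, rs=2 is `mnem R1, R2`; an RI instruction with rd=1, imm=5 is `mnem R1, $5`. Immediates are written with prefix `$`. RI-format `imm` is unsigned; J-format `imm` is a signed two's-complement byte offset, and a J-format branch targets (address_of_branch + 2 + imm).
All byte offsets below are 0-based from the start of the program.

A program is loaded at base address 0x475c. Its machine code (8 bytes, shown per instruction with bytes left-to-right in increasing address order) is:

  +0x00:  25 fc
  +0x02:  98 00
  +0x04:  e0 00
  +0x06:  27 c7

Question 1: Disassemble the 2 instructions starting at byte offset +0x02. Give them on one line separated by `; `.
jz $0; band R0, R0

[02] 98 00 → 0x9800
  top 5b → 0x13 → jz [J]
  imm: (w>>0)&0x7ff=0x0 → $0
[04] e0 00 → 0xe000
  top 5b → 0x1c → band [RR]
  rd: (w>>7)&0xf=0x0 → R0
  rs: (w>>3)&0xf=0x0 → R0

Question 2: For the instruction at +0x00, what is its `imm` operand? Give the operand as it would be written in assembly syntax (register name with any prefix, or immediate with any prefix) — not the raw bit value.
@+00  big-endian(25 fc) = 0x25fc
  op=0x25fc>>11=0x4 ⇒ li (RI)
  rd@[10:7]=0xb ⇒ R11
  imm@[6:0]=0x7c ⇒ $124

$124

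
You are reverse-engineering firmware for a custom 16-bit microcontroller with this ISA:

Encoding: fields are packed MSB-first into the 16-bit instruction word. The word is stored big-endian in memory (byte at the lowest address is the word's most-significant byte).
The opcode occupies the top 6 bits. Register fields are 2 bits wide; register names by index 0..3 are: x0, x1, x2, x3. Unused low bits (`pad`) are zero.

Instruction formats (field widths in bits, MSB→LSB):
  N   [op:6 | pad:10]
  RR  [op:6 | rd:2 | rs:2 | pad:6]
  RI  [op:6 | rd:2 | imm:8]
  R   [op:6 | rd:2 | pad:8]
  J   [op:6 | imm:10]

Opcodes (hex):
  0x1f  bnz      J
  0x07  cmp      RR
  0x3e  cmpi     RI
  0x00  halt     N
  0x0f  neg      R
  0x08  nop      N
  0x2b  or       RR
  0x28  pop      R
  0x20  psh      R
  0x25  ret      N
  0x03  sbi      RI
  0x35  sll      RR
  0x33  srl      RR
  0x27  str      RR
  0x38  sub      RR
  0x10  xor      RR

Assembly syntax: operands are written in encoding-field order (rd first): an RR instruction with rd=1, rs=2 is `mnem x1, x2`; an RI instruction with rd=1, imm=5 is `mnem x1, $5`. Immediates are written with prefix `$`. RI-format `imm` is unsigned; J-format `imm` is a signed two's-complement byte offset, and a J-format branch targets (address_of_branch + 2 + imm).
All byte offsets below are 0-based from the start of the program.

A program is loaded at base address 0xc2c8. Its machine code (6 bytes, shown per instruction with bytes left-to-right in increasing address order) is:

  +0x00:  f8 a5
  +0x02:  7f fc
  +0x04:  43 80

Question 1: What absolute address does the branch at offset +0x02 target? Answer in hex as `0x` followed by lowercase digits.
+0x02: 7f fc ⇒ word 0x7ffc (big)
  top 6b → 0x1f → bnz [J]
  imm: (w>>0)&0x3ff=0x3fc (s10→-4) → $-4
  target = base 0xc2c8 + off 0x02 + 2 + imm -4 = 0xc2c8

0xc2c8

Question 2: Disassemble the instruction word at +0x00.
@+00  big-endian(f8 a5) = 0xf8a5
  opcode bits[15:10]=0x3e: cmpi/RI
  rd@[9:8]=0x0 ⇒ x0
  imm@[7:0]=0xa5 ⇒ $165

cmpi x0, $165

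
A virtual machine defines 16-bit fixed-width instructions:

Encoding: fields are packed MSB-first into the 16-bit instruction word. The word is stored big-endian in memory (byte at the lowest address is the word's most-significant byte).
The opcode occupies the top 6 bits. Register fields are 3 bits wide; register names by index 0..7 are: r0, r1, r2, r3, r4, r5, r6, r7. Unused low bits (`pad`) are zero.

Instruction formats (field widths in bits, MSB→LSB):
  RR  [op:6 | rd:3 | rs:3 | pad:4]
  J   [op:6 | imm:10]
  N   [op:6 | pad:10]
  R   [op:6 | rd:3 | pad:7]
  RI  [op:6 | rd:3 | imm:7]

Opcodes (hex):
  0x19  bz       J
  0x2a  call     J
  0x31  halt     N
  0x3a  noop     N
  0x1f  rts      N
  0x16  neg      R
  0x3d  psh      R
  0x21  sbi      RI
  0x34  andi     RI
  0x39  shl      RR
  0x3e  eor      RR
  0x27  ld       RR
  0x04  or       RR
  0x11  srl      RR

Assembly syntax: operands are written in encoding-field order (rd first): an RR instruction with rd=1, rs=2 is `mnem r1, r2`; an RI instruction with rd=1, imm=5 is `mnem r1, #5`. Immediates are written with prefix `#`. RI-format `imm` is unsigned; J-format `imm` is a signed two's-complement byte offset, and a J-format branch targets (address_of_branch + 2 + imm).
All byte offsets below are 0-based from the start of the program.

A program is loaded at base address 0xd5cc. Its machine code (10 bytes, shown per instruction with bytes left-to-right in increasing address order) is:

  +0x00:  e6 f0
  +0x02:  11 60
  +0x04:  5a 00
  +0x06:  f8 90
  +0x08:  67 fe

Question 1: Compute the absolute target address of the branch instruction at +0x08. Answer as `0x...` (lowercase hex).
off 0x08: read 67 fe as big → 0x67fe
  op=0x67fe>>10=0x19 ⇒ bz (J)
  imm: (w>>0)&0x3ff=0x3fe (s10→-2) → #-2
  target = base 0xd5cc + off 0x08 + 2 + imm -2 = 0xd5d4

0xd5d4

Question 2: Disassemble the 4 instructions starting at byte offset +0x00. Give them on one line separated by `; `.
shl r5, r7; or r2, r6; neg r4; eor r1, r1

[00] e6 f0 → 0xe6f0
  top 6b → 0x39 → shl [RR]
  rd: (w>>7)&0x7=0x5 → r5
  rs: (w>>4)&0x7=0x7 → r7
[02] 11 60 → 0x1160
  top 6b → 0x4 → or [RR]
  rd: (w>>7)&0x7=0x2 → r2
  rs: (w>>4)&0x7=0x6 → r6
[04] 5a 00 → 0x5a00
  top 6b → 0x16 → neg [R]
  rd: (w>>7)&0x7=0x4 → r4
[06] f8 90 → 0xf890
  top 6b → 0x3e → eor [RR]
  rd: (w>>7)&0x7=0x1 → r1
  rs: (w>>4)&0x7=0x1 → r1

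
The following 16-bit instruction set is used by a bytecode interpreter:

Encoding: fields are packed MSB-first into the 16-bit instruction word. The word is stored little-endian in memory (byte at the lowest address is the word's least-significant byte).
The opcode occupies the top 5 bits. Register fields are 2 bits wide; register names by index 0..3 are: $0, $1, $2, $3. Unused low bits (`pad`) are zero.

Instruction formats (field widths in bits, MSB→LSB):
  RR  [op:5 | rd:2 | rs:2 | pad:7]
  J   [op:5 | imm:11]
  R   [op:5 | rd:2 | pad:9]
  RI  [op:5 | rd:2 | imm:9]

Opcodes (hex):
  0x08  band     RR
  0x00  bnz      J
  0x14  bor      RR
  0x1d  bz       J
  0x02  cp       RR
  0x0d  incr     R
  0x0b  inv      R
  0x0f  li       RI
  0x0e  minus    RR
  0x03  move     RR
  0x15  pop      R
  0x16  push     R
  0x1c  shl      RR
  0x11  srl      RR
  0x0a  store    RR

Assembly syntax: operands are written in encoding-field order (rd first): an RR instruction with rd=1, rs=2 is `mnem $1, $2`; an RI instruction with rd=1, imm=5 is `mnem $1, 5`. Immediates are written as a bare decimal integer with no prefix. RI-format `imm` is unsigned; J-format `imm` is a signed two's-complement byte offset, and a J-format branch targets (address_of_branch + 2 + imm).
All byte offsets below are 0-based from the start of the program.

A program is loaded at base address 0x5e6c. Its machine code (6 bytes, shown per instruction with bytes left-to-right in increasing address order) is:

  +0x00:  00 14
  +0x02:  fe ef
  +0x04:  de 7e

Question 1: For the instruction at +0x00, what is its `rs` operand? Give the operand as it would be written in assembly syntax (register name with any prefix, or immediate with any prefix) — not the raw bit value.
off 0x00: read 00 14 as little → 0x1400
  op=0x1400>>11=0x2 ⇒ cp (RR)
  [10:9] rd=2 = $2
  [8:7] rs=0 = $0

$0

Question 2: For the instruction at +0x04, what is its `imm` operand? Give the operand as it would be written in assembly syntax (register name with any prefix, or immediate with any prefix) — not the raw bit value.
222

[04] de 7e → 0x7ede
  op=0x7ede>>11=0xf ⇒ li (RI)
  rd: (w>>9)&0x3=0x3 → $3
  imm: (w>>0)&0x1ff=0xde → 222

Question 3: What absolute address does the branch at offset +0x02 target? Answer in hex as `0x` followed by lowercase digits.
0x5e6e

off 0x02: read fe ef as little → 0xeffe
  opcode bits[15:11]=0x1d: bz/J
  imm@[10:0]=0x7fe (s11→-2) ⇒ -2
  target = base 0x5e6c + off 0x02 + 2 + imm -2 = 0x5e6e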